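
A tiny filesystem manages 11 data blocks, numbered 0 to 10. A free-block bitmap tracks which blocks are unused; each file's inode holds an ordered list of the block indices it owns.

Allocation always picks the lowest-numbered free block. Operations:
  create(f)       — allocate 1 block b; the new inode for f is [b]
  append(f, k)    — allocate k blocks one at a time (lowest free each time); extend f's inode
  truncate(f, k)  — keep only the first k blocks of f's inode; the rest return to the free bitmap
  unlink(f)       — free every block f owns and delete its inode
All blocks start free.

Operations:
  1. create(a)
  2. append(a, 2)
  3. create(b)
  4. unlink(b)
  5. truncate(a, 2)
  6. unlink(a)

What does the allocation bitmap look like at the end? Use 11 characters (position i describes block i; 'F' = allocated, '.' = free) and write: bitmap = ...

create(a): bitmap=F.......... | a=[0]
append(a, 2): bitmap=FFF........ | a=[0, 1, 2]
create(b): bitmap=FFFF....... | a=[0, 1, 2] b=[3]
unlink(b): bitmap=FFF........ | a=[0, 1, 2]
truncate(a, 2): bitmap=FF......... | a=[0, 1]
unlink(a): bitmap=........... | 

bitmap = ...........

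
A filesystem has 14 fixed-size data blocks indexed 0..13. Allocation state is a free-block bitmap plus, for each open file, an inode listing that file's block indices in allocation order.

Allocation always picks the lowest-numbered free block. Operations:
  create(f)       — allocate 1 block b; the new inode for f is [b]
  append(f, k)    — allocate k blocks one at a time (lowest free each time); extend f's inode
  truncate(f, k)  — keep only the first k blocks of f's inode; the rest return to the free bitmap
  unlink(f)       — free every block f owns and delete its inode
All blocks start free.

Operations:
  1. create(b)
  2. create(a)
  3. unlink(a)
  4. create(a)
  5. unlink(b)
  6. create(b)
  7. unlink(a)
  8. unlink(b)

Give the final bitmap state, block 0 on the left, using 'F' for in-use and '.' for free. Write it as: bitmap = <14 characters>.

bitmap = ..............

create(b): bitmap=F............. | b=[0]
create(a): bitmap=FF............ | a=[1] b=[0]
unlink(a): bitmap=F............. | b=[0]
create(a): bitmap=FF............ | a=[1] b=[0]
unlink(b): bitmap=.F............ | a=[1]
create(b): bitmap=FF............ | a=[1] b=[0]
unlink(a): bitmap=F............. | b=[0]
unlink(b): bitmap=.............. | 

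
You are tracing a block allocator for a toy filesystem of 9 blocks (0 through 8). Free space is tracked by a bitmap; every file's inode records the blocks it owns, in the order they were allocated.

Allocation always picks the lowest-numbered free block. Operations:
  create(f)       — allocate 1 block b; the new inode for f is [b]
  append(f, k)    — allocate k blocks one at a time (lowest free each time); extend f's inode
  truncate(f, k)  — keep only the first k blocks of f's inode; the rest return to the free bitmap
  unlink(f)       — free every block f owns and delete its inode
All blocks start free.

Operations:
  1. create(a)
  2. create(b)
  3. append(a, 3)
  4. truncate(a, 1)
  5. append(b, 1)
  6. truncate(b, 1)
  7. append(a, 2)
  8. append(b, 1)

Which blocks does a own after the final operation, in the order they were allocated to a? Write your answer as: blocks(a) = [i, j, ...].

blocks(a) = [0, 2, 3]

  1. create(a)  ⇒  F........  {a→[0]}
  2. create(b)  ⇒  FF.......  {a→[0]; b→[1]}
  3. append(a, 3)  ⇒  FFFFF....  {a→[0, 2, 3, 4]; b→[1]}
  4. truncate(a, 1)  ⇒  FF.......  {a→[0]; b→[1]}
  5. append(b, 1)  ⇒  FFF......  {a→[0]; b→[1, 2]}
  6. truncate(b, 1)  ⇒  FF.......  {a→[0]; b→[1]}
  7. append(a, 2)  ⇒  FFFF.....  {a→[0, 2, 3]; b→[1]}
  8. append(b, 1)  ⇒  FFFFF....  {a→[0, 2, 3]; b→[1, 4]}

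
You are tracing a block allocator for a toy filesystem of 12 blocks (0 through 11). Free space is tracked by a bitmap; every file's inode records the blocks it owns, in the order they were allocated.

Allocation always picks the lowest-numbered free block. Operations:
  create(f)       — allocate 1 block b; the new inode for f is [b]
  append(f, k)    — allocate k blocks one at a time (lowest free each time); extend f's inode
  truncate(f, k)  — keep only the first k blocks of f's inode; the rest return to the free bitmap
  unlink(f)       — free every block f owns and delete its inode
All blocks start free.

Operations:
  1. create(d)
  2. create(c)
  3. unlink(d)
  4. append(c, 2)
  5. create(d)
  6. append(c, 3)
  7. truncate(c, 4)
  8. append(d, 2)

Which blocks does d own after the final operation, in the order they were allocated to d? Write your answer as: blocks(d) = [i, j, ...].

[1] create(d) — d=0 (map F...........)
[2] create(c) — c=1 d=0 (map FF..........)
[3] unlink(d) — c=1 (map .F..........)
[4] append(c, 2) — c=1,0,2 (map FFF.........)
[5] create(d) — c=1,0,2 d=3 (map FFFF........)
[6] append(c, 3) — c=1,0,2,4,5,6 d=3 (map FFFFFFF.....)
[7] truncate(c, 4) — c=1,0,2,4 d=3 (map FFFFF.......)
[8] append(d, 2) — c=1,0,2,4 d=3,5,6 (map FFFFFFF.....)

blocks(d) = [3, 5, 6]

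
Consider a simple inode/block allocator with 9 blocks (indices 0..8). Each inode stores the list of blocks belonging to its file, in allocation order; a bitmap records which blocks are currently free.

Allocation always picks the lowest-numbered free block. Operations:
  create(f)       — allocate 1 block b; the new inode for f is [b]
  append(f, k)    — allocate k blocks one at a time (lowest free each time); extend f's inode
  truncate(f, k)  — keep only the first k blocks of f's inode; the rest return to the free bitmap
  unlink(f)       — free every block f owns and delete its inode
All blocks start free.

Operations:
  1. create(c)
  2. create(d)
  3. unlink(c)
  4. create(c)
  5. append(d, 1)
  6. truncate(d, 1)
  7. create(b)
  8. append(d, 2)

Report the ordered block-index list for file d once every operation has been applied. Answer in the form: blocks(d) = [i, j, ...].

create(c): bitmap=F........ | c=[0]
create(d): bitmap=FF....... | c=[0] d=[1]
unlink(c): bitmap=.F....... | d=[1]
create(c): bitmap=FF....... | c=[0] d=[1]
append(d, 1): bitmap=FFF...... | c=[0] d=[1, 2]
truncate(d, 1): bitmap=FF....... | c=[0] d=[1]
create(b): bitmap=FFF...... | b=[2] c=[0] d=[1]
append(d, 2): bitmap=FFFFF.... | b=[2] c=[0] d=[1, 3, 4]

blocks(d) = [1, 3, 4]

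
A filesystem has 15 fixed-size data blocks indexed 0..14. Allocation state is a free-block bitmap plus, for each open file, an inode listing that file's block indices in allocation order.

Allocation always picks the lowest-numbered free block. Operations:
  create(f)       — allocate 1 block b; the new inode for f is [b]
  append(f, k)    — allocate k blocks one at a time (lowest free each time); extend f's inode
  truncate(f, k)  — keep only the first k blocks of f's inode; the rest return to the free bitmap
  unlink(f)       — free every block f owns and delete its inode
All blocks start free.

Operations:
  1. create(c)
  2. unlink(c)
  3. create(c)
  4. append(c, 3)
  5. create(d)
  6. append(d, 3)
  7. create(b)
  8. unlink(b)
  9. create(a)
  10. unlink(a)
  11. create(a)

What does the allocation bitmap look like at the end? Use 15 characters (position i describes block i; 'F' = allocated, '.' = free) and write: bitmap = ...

create(c): bitmap=F.............. | c=[0]
unlink(c): bitmap=............... | 
create(c): bitmap=F.............. | c=[0]
append(c, 3): bitmap=FFFF........... | c=[0, 1, 2, 3]
create(d): bitmap=FFFFF.......... | c=[0, 1, 2, 3] d=[4]
append(d, 3): bitmap=FFFFFFFF....... | c=[0, 1, 2, 3] d=[4, 5, 6, 7]
create(b): bitmap=FFFFFFFFF...... | b=[8] c=[0, 1, 2, 3] d=[4, 5, 6, 7]
unlink(b): bitmap=FFFFFFFF....... | c=[0, 1, 2, 3] d=[4, 5, 6, 7]
create(a): bitmap=FFFFFFFFF...... | a=[8] c=[0, 1, 2, 3] d=[4, 5, 6, 7]
unlink(a): bitmap=FFFFFFFF....... | c=[0, 1, 2, 3] d=[4, 5, 6, 7]
create(a): bitmap=FFFFFFFFF...... | a=[8] c=[0, 1, 2, 3] d=[4, 5, 6, 7]

bitmap = FFFFFFFFF......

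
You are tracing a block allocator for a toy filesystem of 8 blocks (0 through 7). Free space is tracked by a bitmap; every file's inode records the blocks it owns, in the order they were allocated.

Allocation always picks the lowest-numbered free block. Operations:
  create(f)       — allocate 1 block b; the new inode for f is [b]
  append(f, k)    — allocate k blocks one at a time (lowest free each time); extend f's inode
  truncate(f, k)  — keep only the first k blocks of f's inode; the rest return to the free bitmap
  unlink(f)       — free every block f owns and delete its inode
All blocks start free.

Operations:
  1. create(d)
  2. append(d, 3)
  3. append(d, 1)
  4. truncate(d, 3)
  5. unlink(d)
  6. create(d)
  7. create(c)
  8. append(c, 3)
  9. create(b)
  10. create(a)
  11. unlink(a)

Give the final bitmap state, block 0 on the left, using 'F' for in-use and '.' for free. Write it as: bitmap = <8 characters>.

bitmap = FFFFFF..

  1. create(d)  ⇒  F.......  {d→[0]}
  2. append(d, 3)  ⇒  FFFF....  {d→[0, 1, 2, 3]}
  3. append(d, 1)  ⇒  FFFFF...  {d→[0, 1, 2, 3, 4]}
  4. truncate(d, 3)  ⇒  FFF.....  {d→[0, 1, 2]}
  5. unlink(d)  ⇒  ........  {}
  6. create(d)  ⇒  F.......  {d→[0]}
  7. create(c)  ⇒  FF......  {c→[1]; d→[0]}
  8. append(c, 3)  ⇒  FFFFF...  {c→[1, 2, 3, 4]; d→[0]}
  9. create(b)  ⇒  FFFFFF..  {b→[5]; c→[1, 2, 3, 4]; d→[0]}
  10. create(a)  ⇒  FFFFFFF.  {a→[6]; b→[5]; c→[1, 2, 3, 4]; d→[0]}
  11. unlink(a)  ⇒  FFFFFF..  {b→[5]; c→[1, 2, 3, 4]; d→[0]}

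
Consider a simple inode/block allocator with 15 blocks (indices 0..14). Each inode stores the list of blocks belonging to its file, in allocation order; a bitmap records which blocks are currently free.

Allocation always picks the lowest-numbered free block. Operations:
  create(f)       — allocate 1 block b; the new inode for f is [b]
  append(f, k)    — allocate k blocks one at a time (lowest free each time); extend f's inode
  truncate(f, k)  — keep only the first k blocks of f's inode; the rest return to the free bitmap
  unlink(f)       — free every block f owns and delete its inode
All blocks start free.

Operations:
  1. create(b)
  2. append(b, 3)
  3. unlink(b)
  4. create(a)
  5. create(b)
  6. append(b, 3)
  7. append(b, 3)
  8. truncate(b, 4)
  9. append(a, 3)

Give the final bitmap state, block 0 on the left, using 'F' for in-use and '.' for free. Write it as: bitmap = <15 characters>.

bitmap = FFFFFFFF.......

  1. create(b)  ⇒  F..............  {b→[0]}
  2. append(b, 3)  ⇒  FFFF...........  {b→[0, 1, 2, 3]}
  3. unlink(b)  ⇒  ...............  {}
  4. create(a)  ⇒  F..............  {a→[0]}
  5. create(b)  ⇒  FF.............  {a→[0]; b→[1]}
  6. append(b, 3)  ⇒  FFFFF..........  {a→[0]; b→[1, 2, 3, 4]}
  7. append(b, 3)  ⇒  FFFFFFFF.......  {a→[0]; b→[1, 2, 3, 4, 5, 6, 7]}
  8. truncate(b, 4)  ⇒  FFFFF..........  {a→[0]; b→[1, 2, 3, 4]}
  9. append(a, 3)  ⇒  FFFFFFFF.......  {a→[0, 5, 6, 7]; b→[1, 2, 3, 4]}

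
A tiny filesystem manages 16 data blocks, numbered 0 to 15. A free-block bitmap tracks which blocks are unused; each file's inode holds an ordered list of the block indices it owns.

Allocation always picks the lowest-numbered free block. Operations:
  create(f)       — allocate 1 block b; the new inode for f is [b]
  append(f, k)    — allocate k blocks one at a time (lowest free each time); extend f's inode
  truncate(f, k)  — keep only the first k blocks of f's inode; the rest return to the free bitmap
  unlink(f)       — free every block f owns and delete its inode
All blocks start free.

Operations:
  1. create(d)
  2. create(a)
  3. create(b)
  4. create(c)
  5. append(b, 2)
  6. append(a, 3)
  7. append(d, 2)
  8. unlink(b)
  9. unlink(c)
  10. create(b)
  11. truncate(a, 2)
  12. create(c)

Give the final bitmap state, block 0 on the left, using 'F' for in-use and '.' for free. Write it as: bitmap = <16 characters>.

bitmap = FFFF..F..FF.....

  1. create(d)  ⇒  F...............  {d→[0]}
  2. create(a)  ⇒  FF..............  {a→[1]; d→[0]}
  3. create(b)  ⇒  FFF.............  {a→[1]; b→[2]; d→[0]}
  4. create(c)  ⇒  FFFF............  {a→[1]; b→[2]; c→[3]; d→[0]}
  5. append(b, 2)  ⇒  FFFFFF..........  {a→[1]; b→[2, 4, 5]; c→[3]; d→[0]}
  6. append(a, 3)  ⇒  FFFFFFFFF.......  {a→[1, 6, 7, 8]; b→[2, 4, 5]; c→[3]; d→[0]}
  7. append(d, 2)  ⇒  FFFFFFFFFFF.....  {a→[1, 6, 7, 8]; b→[2, 4, 5]; c→[3]; d→[0, 9, 10]}
  8. unlink(b)  ⇒  FF.F..FFFFF.....  {a→[1, 6, 7, 8]; c→[3]; d→[0, 9, 10]}
  9. unlink(c)  ⇒  FF....FFFFF.....  {a→[1, 6, 7, 8]; d→[0, 9, 10]}
  10. create(b)  ⇒  FFF...FFFFF.....  {a→[1, 6, 7, 8]; b→[2]; d→[0, 9, 10]}
  11. truncate(a, 2)  ⇒  FFF...F..FF.....  {a→[1, 6]; b→[2]; d→[0, 9, 10]}
  12. create(c)  ⇒  FFFF..F..FF.....  {a→[1, 6]; b→[2]; c→[3]; d→[0, 9, 10]}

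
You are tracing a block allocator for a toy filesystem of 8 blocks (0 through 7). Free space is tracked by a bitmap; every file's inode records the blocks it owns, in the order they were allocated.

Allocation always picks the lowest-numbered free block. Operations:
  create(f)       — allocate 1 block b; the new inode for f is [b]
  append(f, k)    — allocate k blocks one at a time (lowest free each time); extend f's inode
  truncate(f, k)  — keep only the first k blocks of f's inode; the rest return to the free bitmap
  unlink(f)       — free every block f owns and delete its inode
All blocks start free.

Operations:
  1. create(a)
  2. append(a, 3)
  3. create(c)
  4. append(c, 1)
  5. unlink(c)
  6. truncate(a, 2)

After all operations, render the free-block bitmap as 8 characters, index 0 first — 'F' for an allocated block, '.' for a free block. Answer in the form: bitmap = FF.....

bitmap = FF......

after create(a) → a:[0]  free=[F.......]
after append(a, 3) → a:[0, 1, 2, 3]  free=[FFFF....]
after create(c) → a:[0, 1, 2, 3], c:[4]  free=[FFFFF...]
after append(c, 1) → a:[0, 1, 2, 3], c:[4, 5]  free=[FFFFFF..]
after unlink(c) → a:[0, 1, 2, 3]  free=[FFFF....]
after truncate(a, 2) → a:[0, 1]  free=[FF......]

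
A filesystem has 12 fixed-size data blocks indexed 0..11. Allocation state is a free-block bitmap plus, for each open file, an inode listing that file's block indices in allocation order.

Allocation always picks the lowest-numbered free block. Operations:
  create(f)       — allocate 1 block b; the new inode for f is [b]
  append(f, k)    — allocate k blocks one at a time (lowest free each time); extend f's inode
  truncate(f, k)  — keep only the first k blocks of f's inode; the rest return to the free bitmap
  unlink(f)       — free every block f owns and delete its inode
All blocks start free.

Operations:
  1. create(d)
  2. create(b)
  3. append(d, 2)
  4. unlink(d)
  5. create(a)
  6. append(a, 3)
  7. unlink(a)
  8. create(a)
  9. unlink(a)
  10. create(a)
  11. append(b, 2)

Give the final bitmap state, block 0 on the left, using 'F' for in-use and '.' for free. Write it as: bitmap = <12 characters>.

after create(d) → d:[0]  free=[F...........]
after create(b) → b:[1], d:[0]  free=[FF..........]
after append(d, 2) → b:[1], d:[0, 2, 3]  free=[FFFF........]
after unlink(d) → b:[1]  free=[.F..........]
after create(a) → a:[0], b:[1]  free=[FF..........]
after append(a, 3) → a:[0, 2, 3, 4], b:[1]  free=[FFFFF.......]
after unlink(a) → b:[1]  free=[.F..........]
after create(a) → a:[0], b:[1]  free=[FF..........]
after unlink(a) → b:[1]  free=[.F..........]
after create(a) → a:[0], b:[1]  free=[FF..........]
after append(b, 2) → a:[0], b:[1, 2, 3]  free=[FFFF........]

bitmap = FFFF........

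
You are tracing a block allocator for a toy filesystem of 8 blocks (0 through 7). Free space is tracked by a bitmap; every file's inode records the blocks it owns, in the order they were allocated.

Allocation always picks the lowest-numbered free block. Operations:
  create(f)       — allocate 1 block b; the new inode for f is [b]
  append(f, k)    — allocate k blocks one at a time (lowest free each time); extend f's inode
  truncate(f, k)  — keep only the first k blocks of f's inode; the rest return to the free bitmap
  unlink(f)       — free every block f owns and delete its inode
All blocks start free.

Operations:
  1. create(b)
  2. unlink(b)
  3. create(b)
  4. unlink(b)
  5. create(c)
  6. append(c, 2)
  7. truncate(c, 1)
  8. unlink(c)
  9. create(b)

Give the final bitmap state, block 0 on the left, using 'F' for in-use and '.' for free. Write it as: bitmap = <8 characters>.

bitmap = F.......

after create(b) → b:[0]  free=[F.......]
after unlink(b) →   free=[........]
after create(b) → b:[0]  free=[F.......]
after unlink(b) →   free=[........]
after create(c) → c:[0]  free=[F.......]
after append(c, 2) → c:[0, 1, 2]  free=[FFF.....]
after truncate(c, 1) → c:[0]  free=[F.......]
after unlink(c) →   free=[........]
after create(b) → b:[0]  free=[F.......]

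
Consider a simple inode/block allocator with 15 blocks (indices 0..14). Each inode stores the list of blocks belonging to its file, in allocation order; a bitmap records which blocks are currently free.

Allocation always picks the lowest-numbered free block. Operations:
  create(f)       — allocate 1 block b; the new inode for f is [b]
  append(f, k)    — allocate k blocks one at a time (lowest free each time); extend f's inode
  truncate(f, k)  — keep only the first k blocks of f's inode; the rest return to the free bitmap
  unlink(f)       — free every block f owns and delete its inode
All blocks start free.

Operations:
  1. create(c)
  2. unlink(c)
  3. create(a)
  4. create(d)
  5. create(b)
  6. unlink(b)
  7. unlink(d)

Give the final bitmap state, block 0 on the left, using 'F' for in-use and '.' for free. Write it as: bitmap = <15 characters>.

bitmap = F..............

after create(c) → c:[0]  free=[F..............]
after unlink(c) →   free=[...............]
after create(a) → a:[0]  free=[F..............]
after create(d) → a:[0], d:[1]  free=[FF.............]
after create(b) → a:[0], b:[2], d:[1]  free=[FFF............]
after unlink(b) → a:[0], d:[1]  free=[FF.............]
after unlink(d) → a:[0]  free=[F..............]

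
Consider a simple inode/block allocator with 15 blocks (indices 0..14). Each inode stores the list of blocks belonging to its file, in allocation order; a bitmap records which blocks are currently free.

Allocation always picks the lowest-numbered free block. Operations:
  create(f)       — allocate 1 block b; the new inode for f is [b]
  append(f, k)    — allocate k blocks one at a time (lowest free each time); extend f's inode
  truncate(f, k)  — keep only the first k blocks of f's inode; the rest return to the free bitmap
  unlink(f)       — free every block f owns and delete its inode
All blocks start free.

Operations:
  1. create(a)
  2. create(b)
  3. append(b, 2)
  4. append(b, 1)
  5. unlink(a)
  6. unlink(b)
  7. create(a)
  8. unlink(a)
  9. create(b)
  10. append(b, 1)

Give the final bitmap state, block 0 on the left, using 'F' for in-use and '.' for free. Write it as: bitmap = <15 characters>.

bitmap = FF.............

after create(a) → a:[0]  free=[F..............]
after create(b) → a:[0], b:[1]  free=[FF.............]
after append(b, 2) → a:[0], b:[1, 2, 3]  free=[FFFF...........]
after append(b, 1) → a:[0], b:[1, 2, 3, 4]  free=[FFFFF..........]
after unlink(a) → b:[1, 2, 3, 4]  free=[.FFFF..........]
after unlink(b) →   free=[...............]
after create(a) → a:[0]  free=[F..............]
after unlink(a) →   free=[...............]
after create(b) → b:[0]  free=[F..............]
after append(b, 1) → b:[0, 1]  free=[FF.............]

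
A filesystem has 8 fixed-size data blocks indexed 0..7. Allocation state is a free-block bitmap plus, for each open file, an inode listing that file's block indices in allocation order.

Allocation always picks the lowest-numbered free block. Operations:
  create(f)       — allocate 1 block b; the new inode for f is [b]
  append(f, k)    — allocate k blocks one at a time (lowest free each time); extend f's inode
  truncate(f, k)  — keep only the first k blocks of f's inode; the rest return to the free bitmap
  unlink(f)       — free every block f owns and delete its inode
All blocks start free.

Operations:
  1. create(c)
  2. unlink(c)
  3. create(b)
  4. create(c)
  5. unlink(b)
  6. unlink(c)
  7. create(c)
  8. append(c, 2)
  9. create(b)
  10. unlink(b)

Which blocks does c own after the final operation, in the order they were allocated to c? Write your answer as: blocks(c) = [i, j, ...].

blocks(c) = [0, 1, 2]

create(c): bitmap=F....... | c=[0]
unlink(c): bitmap=........ | 
create(b): bitmap=F....... | b=[0]
create(c): bitmap=FF...... | b=[0] c=[1]
unlink(b): bitmap=.F...... | c=[1]
unlink(c): bitmap=........ | 
create(c): bitmap=F....... | c=[0]
append(c, 2): bitmap=FFF..... | c=[0, 1, 2]
create(b): bitmap=FFFF.... | b=[3] c=[0, 1, 2]
unlink(b): bitmap=FFF..... | c=[0, 1, 2]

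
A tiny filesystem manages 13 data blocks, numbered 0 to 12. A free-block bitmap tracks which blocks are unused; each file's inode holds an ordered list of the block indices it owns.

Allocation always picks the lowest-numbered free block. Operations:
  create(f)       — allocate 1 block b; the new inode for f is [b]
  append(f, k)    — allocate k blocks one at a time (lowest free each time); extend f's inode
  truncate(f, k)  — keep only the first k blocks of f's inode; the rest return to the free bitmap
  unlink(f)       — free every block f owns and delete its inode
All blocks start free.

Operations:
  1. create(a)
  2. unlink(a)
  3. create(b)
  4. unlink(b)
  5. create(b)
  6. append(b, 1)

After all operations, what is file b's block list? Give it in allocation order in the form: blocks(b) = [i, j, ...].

  1. create(a)  ⇒  F............  {a→[0]}
  2. unlink(a)  ⇒  .............  {}
  3. create(b)  ⇒  F............  {b→[0]}
  4. unlink(b)  ⇒  .............  {}
  5. create(b)  ⇒  F............  {b→[0]}
  6. append(b, 1)  ⇒  FF...........  {b→[0, 1]}

blocks(b) = [0, 1]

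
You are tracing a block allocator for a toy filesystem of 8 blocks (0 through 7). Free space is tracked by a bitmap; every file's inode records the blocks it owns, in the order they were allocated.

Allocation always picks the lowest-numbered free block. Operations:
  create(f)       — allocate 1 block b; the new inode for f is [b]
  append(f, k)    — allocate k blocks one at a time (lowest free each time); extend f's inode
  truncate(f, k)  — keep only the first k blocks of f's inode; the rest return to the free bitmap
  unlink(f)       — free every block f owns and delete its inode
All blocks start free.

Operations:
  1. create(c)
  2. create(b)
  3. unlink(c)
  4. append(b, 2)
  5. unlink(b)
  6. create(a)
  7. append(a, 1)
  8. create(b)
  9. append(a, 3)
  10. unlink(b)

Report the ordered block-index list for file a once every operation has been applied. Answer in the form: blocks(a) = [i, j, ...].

[1] create(c) — c=0 (map F.......)
[2] create(b) — b=1 c=0 (map FF......)
[3] unlink(c) — b=1 (map .F......)
[4] append(b, 2) — b=1,0,2 (map FFF.....)
[5] unlink(b) —  (map ........)
[6] create(a) — a=0 (map F.......)
[7] append(a, 1) — a=0,1 (map FF......)
[8] create(b) — a=0,1 b=2 (map FFF.....)
[9] append(a, 3) — a=0,1,3,4,5 b=2 (map FFFFFF..)
[10] unlink(b) — a=0,1,3,4,5 (map FF.FFF..)

blocks(a) = [0, 1, 3, 4, 5]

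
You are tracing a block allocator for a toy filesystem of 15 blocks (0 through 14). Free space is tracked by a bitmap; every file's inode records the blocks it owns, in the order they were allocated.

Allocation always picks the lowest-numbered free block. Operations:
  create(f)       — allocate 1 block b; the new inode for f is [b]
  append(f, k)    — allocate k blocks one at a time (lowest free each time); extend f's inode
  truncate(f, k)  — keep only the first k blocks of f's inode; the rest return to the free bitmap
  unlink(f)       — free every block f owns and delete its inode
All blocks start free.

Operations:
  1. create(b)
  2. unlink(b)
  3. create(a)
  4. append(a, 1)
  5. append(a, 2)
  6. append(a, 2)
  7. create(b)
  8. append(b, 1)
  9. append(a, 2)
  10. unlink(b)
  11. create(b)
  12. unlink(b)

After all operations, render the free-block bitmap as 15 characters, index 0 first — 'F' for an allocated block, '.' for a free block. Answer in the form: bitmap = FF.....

after create(b) → b:[0]  free=[F..............]
after unlink(b) →   free=[...............]
after create(a) → a:[0]  free=[F..............]
after append(a, 1) → a:[0, 1]  free=[FF.............]
after append(a, 2) → a:[0, 1, 2, 3]  free=[FFFF...........]
after append(a, 2) → a:[0, 1, 2, 3, 4, 5]  free=[FFFFFF.........]
after create(b) → a:[0, 1, 2, 3, 4, 5], b:[6]  free=[FFFFFFF........]
after append(b, 1) → a:[0, 1, 2, 3, 4, 5], b:[6, 7]  free=[FFFFFFFF.......]
after append(a, 2) → a:[0, 1, 2, 3, 4, 5, 8, 9], b:[6, 7]  free=[FFFFFFFFFF.....]
after unlink(b) → a:[0, 1, 2, 3, 4, 5, 8, 9]  free=[FFFFFF..FF.....]
after create(b) → a:[0, 1, 2, 3, 4, 5, 8, 9], b:[6]  free=[FFFFFFF.FF.....]
after unlink(b) → a:[0, 1, 2, 3, 4, 5, 8, 9]  free=[FFFFFF..FF.....]

bitmap = FFFFFF..FF.....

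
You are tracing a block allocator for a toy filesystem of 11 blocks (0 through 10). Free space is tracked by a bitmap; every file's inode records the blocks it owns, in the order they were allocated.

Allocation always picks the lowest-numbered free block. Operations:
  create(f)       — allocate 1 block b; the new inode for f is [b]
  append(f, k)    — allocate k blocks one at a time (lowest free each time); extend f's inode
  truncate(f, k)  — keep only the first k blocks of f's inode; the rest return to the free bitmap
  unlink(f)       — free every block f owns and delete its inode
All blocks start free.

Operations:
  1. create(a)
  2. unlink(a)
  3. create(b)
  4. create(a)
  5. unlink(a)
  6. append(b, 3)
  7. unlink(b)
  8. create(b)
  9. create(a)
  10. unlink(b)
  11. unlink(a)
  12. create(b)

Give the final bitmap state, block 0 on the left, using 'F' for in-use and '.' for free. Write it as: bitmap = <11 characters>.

bitmap = F..........

[1] create(a) — a=0 (map F..........)
[2] unlink(a) —  (map ...........)
[3] create(b) — b=0 (map F..........)
[4] create(a) — a=1 b=0 (map FF.........)
[5] unlink(a) — b=0 (map F..........)
[6] append(b, 3) — b=0,1,2,3 (map FFFF.......)
[7] unlink(b) —  (map ...........)
[8] create(b) — b=0 (map F..........)
[9] create(a) — a=1 b=0 (map FF.........)
[10] unlink(b) — a=1 (map .F.........)
[11] unlink(a) —  (map ...........)
[12] create(b) — b=0 (map F..........)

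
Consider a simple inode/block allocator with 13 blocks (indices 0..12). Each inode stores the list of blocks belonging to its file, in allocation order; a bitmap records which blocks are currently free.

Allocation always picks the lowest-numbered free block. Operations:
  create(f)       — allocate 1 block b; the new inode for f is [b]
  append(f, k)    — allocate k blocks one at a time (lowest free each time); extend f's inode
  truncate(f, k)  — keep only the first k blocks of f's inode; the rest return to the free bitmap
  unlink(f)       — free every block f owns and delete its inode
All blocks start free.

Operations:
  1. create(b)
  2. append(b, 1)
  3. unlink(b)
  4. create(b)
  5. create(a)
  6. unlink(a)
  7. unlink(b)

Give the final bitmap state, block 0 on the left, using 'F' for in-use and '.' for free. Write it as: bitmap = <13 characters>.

  1. create(b)  ⇒  F............  {b→[0]}
  2. append(b, 1)  ⇒  FF...........  {b→[0, 1]}
  3. unlink(b)  ⇒  .............  {}
  4. create(b)  ⇒  F............  {b→[0]}
  5. create(a)  ⇒  FF...........  {a→[1]; b→[0]}
  6. unlink(a)  ⇒  F............  {b→[0]}
  7. unlink(b)  ⇒  .............  {}

bitmap = .............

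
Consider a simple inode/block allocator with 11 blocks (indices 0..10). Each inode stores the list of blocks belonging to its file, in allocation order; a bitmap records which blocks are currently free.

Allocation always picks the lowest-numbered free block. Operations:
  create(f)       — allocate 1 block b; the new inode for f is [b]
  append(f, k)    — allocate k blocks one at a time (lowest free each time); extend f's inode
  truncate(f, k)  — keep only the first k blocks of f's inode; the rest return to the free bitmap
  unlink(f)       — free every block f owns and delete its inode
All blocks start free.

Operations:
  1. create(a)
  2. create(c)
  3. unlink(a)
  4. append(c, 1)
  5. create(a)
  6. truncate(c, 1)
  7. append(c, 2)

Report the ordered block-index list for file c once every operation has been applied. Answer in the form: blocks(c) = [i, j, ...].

  1. create(a)  ⇒  F..........  {a→[0]}
  2. create(c)  ⇒  FF.........  {a→[0]; c→[1]}
  3. unlink(a)  ⇒  .F.........  {c→[1]}
  4. append(c, 1)  ⇒  FF.........  {c→[1, 0]}
  5. create(a)  ⇒  FFF........  {a→[2]; c→[1, 0]}
  6. truncate(c, 1)  ⇒  .FF........  {a→[2]; c→[1]}
  7. append(c, 2)  ⇒  FFFF.......  {a→[2]; c→[1, 0, 3]}

blocks(c) = [1, 0, 3]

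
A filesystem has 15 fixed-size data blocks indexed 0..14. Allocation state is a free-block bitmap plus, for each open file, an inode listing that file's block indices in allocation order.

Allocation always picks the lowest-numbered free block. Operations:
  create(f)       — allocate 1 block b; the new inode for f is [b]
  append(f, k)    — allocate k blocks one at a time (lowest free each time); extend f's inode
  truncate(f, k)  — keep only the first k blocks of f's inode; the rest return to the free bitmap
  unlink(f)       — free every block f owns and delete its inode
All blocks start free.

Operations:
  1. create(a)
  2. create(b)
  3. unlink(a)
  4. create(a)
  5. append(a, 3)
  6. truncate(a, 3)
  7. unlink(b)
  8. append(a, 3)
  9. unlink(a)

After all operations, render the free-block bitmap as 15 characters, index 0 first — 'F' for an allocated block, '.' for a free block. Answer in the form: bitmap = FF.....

bitmap = ...............

  1. create(a)  ⇒  F..............  {a→[0]}
  2. create(b)  ⇒  FF.............  {a→[0]; b→[1]}
  3. unlink(a)  ⇒  .F.............  {b→[1]}
  4. create(a)  ⇒  FF.............  {a→[0]; b→[1]}
  5. append(a, 3)  ⇒  FFFFF..........  {a→[0, 2, 3, 4]; b→[1]}
  6. truncate(a, 3)  ⇒  FFFF...........  {a→[0, 2, 3]; b→[1]}
  7. unlink(b)  ⇒  F.FF...........  {a→[0, 2, 3]}
  8. append(a, 3)  ⇒  FFFFFF.........  {a→[0, 2, 3, 1, 4, 5]}
  9. unlink(a)  ⇒  ...............  {}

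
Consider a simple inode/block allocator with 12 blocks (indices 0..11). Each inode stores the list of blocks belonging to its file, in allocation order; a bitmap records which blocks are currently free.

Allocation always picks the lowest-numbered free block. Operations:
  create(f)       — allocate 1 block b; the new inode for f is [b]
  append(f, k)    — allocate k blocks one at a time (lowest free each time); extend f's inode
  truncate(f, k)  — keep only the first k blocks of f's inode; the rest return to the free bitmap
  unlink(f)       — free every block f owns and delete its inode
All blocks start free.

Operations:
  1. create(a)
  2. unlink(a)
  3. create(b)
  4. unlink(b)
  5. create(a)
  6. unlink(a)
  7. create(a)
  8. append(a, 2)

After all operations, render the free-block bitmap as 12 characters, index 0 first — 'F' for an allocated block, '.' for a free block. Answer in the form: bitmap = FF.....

bitmap = FFF.........

[1] create(a) — a=0 (map F...........)
[2] unlink(a) —  (map ............)
[3] create(b) — b=0 (map F...........)
[4] unlink(b) —  (map ............)
[5] create(a) — a=0 (map F...........)
[6] unlink(a) —  (map ............)
[7] create(a) — a=0 (map F...........)
[8] append(a, 2) — a=0,1,2 (map FFF.........)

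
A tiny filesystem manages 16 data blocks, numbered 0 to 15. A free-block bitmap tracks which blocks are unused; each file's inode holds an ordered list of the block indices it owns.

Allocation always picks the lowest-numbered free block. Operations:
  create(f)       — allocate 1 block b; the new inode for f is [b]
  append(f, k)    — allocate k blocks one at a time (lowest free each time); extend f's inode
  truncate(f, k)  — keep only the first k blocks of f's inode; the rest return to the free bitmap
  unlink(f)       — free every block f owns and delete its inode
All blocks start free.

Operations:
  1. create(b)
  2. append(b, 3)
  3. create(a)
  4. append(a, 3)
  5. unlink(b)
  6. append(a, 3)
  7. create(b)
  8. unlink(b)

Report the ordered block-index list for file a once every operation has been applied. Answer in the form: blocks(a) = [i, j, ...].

after create(b) → b:[0]  free=[F...............]
after append(b, 3) → b:[0, 1, 2, 3]  free=[FFFF............]
after create(a) → a:[4], b:[0, 1, 2, 3]  free=[FFFFF...........]
after append(a, 3) → a:[4, 5, 6, 7], b:[0, 1, 2, 3]  free=[FFFFFFFF........]
after unlink(b) → a:[4, 5, 6, 7]  free=[....FFFF........]
after append(a, 3) → a:[4, 5, 6, 7, 0, 1, 2]  free=[FFF.FFFF........]
after create(b) → a:[4, 5, 6, 7, 0, 1, 2], b:[3]  free=[FFFFFFFF........]
after unlink(b) → a:[4, 5, 6, 7, 0, 1, 2]  free=[FFF.FFFF........]

blocks(a) = [4, 5, 6, 7, 0, 1, 2]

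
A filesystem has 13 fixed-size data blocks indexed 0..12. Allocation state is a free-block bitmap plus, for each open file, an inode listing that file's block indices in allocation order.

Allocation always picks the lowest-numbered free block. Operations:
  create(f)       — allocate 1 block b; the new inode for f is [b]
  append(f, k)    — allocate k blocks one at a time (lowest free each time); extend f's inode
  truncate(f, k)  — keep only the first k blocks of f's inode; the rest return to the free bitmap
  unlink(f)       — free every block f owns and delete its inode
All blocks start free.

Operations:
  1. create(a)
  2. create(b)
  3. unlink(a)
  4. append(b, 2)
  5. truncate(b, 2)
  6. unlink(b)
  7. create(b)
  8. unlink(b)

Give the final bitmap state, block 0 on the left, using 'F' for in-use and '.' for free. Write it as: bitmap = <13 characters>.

after create(a) → a:[0]  free=[F............]
after create(b) → a:[0], b:[1]  free=[FF...........]
after unlink(a) → b:[1]  free=[.F...........]
after append(b, 2) → b:[1, 0, 2]  free=[FFF..........]
after truncate(b, 2) → b:[1, 0]  free=[FF...........]
after unlink(b) →   free=[.............]
after create(b) → b:[0]  free=[F............]
after unlink(b) →   free=[.............]

bitmap = .............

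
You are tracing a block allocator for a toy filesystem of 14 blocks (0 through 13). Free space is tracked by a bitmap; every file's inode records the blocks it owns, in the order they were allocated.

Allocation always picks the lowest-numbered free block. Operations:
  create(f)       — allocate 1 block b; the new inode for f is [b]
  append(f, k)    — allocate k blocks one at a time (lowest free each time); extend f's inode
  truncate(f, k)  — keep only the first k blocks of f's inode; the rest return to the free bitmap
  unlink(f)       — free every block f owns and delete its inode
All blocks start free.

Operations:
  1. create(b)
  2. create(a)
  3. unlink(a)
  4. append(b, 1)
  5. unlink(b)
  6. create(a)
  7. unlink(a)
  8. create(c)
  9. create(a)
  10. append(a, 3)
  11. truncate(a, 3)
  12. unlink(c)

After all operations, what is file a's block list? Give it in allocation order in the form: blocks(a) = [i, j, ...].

blocks(a) = [1, 2, 3]

after create(b) → b:[0]  free=[F.............]
after create(a) → a:[1], b:[0]  free=[FF............]
after unlink(a) → b:[0]  free=[F.............]
after append(b, 1) → b:[0, 1]  free=[FF............]
after unlink(b) →   free=[..............]
after create(a) → a:[0]  free=[F.............]
after unlink(a) →   free=[..............]
after create(c) → c:[0]  free=[F.............]
after create(a) → a:[1], c:[0]  free=[FF............]
after append(a, 3) → a:[1, 2, 3, 4], c:[0]  free=[FFFFF.........]
after truncate(a, 3) → a:[1, 2, 3], c:[0]  free=[FFFF..........]
after unlink(c) → a:[1, 2, 3]  free=[.FFF..........]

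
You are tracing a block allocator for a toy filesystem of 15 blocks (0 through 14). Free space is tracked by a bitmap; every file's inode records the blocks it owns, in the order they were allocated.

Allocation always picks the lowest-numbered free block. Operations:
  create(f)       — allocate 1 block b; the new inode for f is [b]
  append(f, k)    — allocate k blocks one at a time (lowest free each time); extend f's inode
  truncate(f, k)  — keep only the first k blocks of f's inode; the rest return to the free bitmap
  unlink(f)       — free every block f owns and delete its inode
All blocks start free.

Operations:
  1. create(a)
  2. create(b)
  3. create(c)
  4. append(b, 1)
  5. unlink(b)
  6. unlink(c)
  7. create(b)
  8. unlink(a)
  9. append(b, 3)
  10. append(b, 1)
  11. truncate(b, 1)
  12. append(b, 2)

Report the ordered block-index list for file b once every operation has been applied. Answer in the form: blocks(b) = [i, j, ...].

  1. create(a)  ⇒  F..............  {a→[0]}
  2. create(b)  ⇒  FF.............  {a→[0]; b→[1]}
  3. create(c)  ⇒  FFF............  {a→[0]; b→[1]; c→[2]}
  4. append(b, 1)  ⇒  FFFF...........  {a→[0]; b→[1, 3]; c→[2]}
  5. unlink(b)  ⇒  F.F............  {a→[0]; c→[2]}
  6. unlink(c)  ⇒  F..............  {a→[0]}
  7. create(b)  ⇒  FF.............  {a→[0]; b→[1]}
  8. unlink(a)  ⇒  .F.............  {b→[1]}
  9. append(b, 3)  ⇒  FFFF...........  {b→[1, 0, 2, 3]}
  10. append(b, 1)  ⇒  FFFFF..........  {b→[1, 0, 2, 3, 4]}
  11. truncate(b, 1)  ⇒  .F.............  {b→[1]}
  12. append(b, 2)  ⇒  FFF............  {b→[1, 0, 2]}

blocks(b) = [1, 0, 2]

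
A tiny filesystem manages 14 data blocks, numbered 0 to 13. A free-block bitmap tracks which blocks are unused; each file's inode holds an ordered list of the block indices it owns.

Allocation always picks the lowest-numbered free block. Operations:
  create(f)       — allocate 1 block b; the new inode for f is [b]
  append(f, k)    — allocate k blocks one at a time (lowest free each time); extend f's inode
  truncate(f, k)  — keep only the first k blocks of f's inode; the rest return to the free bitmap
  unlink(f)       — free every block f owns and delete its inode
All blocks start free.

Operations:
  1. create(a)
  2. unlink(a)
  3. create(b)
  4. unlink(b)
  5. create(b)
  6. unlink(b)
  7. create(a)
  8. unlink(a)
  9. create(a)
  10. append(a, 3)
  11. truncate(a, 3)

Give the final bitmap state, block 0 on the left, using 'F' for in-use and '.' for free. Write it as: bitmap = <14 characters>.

[1] create(a) — a=0 (map F.............)
[2] unlink(a) —  (map ..............)
[3] create(b) — b=0 (map F.............)
[4] unlink(b) —  (map ..............)
[5] create(b) — b=0 (map F.............)
[6] unlink(b) —  (map ..............)
[7] create(a) — a=0 (map F.............)
[8] unlink(a) —  (map ..............)
[9] create(a) — a=0 (map F.............)
[10] append(a, 3) — a=0,1,2,3 (map FFFF..........)
[11] truncate(a, 3) — a=0,1,2 (map FFF...........)

bitmap = FFF...........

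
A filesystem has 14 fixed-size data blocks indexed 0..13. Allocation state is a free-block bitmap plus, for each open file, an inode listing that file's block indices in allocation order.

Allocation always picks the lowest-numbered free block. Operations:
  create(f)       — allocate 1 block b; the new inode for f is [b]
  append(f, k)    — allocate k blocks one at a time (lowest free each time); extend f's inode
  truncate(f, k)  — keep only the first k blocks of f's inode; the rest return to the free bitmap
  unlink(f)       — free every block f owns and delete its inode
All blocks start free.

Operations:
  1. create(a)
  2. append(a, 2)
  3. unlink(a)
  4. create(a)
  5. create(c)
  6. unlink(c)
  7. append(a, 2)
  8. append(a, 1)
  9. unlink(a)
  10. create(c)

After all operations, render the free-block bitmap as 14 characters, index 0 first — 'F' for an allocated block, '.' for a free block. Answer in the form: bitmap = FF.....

  1. create(a)  ⇒  F.............  {a→[0]}
  2. append(a, 2)  ⇒  FFF...........  {a→[0, 1, 2]}
  3. unlink(a)  ⇒  ..............  {}
  4. create(a)  ⇒  F.............  {a→[0]}
  5. create(c)  ⇒  FF............  {a→[0]; c→[1]}
  6. unlink(c)  ⇒  F.............  {a→[0]}
  7. append(a, 2)  ⇒  FFF...........  {a→[0, 1, 2]}
  8. append(a, 1)  ⇒  FFFF..........  {a→[0, 1, 2, 3]}
  9. unlink(a)  ⇒  ..............  {}
  10. create(c)  ⇒  F.............  {c→[0]}

bitmap = F.............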